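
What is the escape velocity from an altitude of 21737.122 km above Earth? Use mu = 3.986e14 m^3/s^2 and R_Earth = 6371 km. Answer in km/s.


r = 6371.0 + 21737.122 = 28108.1220 km = 2.8108122e+07 m
v_esc = sqrt(2*mu/r) = sqrt(2*3.986e14 / 2.8108122e+07)
v_esc = 5325.5900 m/s = 5.3256 km/s

5.3256 km/s


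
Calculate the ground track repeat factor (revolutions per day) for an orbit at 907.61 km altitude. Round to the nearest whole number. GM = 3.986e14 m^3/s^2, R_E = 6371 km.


r = 7.27861e+06 m
T = 2*pi*sqrt(r^3/mu) = 6179.9348 s = 102.9989 min
revs/day = 1440 / 102.9989 = 13.9807
Rounded: 14 revolutions per day

14 revolutions per day


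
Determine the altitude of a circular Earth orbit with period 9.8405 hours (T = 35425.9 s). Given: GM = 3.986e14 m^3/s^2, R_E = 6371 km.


T = 35425.9 s
r = (mu*T^2/(4*pi^2))^(1/3) = (3.986e14 * 35425.9^2 / (4*pi^2))^(1/3)
r = 2.3313445e+07 m = 23313.4447 km
alt = r - R_E = 23313.4447 - 6371 = 16942.4447 km

16942.4447 km


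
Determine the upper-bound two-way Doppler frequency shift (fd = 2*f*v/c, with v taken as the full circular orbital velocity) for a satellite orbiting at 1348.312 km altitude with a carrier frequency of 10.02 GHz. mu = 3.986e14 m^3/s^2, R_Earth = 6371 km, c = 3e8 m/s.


r = 7.719312e+06 m
v = sqrt(mu/r) = 7185.8699 m/s (worst-case radial velocity)
f = 10.02 GHz = 1.002e+10 Hz
fd = 2*f*v/c = 2*1.002e+10*7185.8699/3.0e+08
fd = 480016.1091 Hz

480016.1091 Hz


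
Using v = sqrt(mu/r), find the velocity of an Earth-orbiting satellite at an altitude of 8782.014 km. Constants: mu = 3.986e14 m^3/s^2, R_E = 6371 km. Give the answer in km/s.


r = R_E + alt = 6371.0 + 8782.014 = 15153.0140 km = 1.5153014e+07 m
v = sqrt(mu/r) = sqrt(3.986e14 / 1.5153014e+07) = 5128.8398 m/s = 5.1288 km/s

5.1288 km/s


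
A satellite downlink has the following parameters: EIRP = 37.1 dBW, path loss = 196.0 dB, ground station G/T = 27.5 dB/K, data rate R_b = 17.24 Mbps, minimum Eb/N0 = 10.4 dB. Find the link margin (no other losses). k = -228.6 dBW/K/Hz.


C/N0 = EIRP - FSPL + G/T - k = 37.1 - 196.0 + 27.5 - (-228.6)
C/N0 = 97.2000 dB-Hz
R_b = 17.24 Mbps = 1.724e+07 bps -> 10*log10(R_b) = 72.3654 dB-Hz
Eb/N0 = C/N0 - 10*log10(R_b) = 97.2000 - 72.3654 = 24.8346 dB
Margin = Eb/N0 - Eb/N0_req = 24.8346 - 10.4 = 14.4346 dB (link closes)

14.4346 dB


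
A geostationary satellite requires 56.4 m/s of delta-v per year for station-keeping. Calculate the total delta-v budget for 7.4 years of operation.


dV = rate * years = 56.4 * 7.4
dV = 417.3600 m/s

417.3600 m/s


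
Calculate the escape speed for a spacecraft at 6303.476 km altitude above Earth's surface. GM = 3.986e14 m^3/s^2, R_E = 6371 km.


r = 6371.0 + 6303.476 = 12674.4760 km = 1.2674476e+07 m
v_esc = sqrt(2*mu/r) = sqrt(2*3.986e14 / 1.2674476e+07)
v_esc = 7930.8300 m/s = 7.9308 km/s

7.9308 km/s


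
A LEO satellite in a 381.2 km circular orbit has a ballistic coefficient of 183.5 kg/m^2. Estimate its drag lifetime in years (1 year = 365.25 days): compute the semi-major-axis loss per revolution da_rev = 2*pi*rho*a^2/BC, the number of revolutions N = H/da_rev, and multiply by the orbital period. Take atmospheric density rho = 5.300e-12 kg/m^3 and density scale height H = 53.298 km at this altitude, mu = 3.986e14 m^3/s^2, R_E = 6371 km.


a = R_E + alt = 6752.2000 km = 6.7522e+06 m
da_rev = 2*pi*rho*a^2/BC = 2*pi*5.300e-12*(6.7522e+06)^2/183.5 = 8.273900 m per revolution
N = H/da_rev = 53298.0000 m / 8.273900 m = 6441.7023 revolutions
P = 2*pi*sqrt(a^3/mu) = 5521.7809 s
lifetime = N*P = 6441.7023 * 5521.7809 = 3.5569668e+07 s = 411.6860 days
years = 411.6860 / 365.25 = 1.1271 years

1.1271 years


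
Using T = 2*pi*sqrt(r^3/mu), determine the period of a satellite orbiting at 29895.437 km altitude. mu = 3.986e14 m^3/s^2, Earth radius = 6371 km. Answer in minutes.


r = 36266.4370 km = 3.6266437e+07 m
T = 2*pi*sqrt(r^3/mu) = 2*pi*sqrt(4.7699593e+22 / 3.986e14)
T = 68733.5154 s = 1145.5586 min

1145.5586 minutes


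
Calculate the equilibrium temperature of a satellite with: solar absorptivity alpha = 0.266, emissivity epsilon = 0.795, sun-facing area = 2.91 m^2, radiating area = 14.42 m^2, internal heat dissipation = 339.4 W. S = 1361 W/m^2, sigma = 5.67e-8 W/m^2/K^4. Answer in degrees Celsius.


Numerator = alpha*S*A_sun + Q_int = 0.266*1361*2.91 + 339.4 = 1392.8957 W
Denominator = eps*sigma*A_rad = 0.795*5.67e-8*14.42 = 6.5000313e-07 W/K^4
T^4 = 2.1429061e+09 K^4
T = 215.1547 K = -57.9953 C

-57.9953 degrees Celsius


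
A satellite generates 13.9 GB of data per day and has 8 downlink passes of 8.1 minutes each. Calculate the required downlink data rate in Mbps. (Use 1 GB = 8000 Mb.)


total contact time = 8 * 8.1 * 60 = 3888.0000 s
data = 13.9 GB = 111200.0000 Mb
rate = 111200.0000 / 3888.0000 = 28.6008 Mbps

28.6008 Mbps


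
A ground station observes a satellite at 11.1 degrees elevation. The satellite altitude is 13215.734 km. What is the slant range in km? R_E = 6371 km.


h = 13215.734 km, el = 11.1 deg
d = -R_E*sin(el) + sqrt((R_E*sin(el))^2 + 2*R_E*h + h^2)
d = -6371.0000*sin(0.1937315) + sqrt((6371.0000*0.192522)^2 + 2*6371.0000*13215.734 + 13215.734^2)
d = 17335.6340 km

17335.6340 km


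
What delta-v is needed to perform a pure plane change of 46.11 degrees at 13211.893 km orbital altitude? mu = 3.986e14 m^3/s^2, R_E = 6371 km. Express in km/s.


r = 19582.8930 km = 1.9582893e+07 m
V = sqrt(mu/r) = 4511.5962 m/s
di = 46.11 deg = 0.8047713 rad
dV = 2*V*sin(di/2) = 2*4511.5962*sin(0.4023857)
dV = 3533.6136 m/s = 3.5336 km/s

3.5336 km/s


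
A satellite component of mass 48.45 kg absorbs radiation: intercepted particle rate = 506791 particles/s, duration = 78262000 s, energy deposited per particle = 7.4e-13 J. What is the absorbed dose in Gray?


Total energy deposited = rate * time * E_per
  = 506791 * 78262000 * 7.4e-13 = 29.3502 J
Dose = E_total / mass = 29.3502 / 48.45
Dose = 0.605784 Gy

0.6058 Gy


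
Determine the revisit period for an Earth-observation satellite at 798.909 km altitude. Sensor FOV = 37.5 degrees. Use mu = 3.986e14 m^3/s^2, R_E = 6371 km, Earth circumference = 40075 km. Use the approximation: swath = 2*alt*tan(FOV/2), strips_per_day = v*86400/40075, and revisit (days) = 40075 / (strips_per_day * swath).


swath = 2*798.909*tan(0.3272492) = 542.3861 km
v = sqrt(mu/r) = 7456.1017 m/s = 7.4561 km/s
strips/day = v*86400/40075 = 7.4561*86400/40075 = 16.0750
coverage/day = strips * swath = 16.0750 * 542.3861 = 8718.8781 km
revisit = 40075 / 8718.8781 = 4.5963 days

4.5963 days


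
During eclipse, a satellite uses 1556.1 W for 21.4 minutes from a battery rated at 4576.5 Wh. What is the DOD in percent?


E_used = P * t / 60 = 1556.1 * 21.4 / 60 = 555.0090 Wh
DOD = E_used / E_total * 100 = 555.0090 / 4576.5 * 100
DOD = 12.1274 %

12.1274 %


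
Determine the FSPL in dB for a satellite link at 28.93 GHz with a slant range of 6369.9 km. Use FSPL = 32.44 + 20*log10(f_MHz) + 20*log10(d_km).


f = 28.93 GHz = 28930.0000 MHz
d = 6369.9 km
FSPL = 32.44 + 20*log10(28930.0000) + 20*log10(6369.9)
FSPL = 32.44 + 89.2270 + 76.0827
FSPL = 197.7496 dB

197.7496 dB


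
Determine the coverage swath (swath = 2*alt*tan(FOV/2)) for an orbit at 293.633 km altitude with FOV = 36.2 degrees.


FOV = 36.2 deg = 0.6318092 rad
swath = 2 * alt * tan(FOV/2) = 2 * 293.633 * tan(0.3159046)
swath = 2 * 293.633 * 0.3268504
swath = 191.9481 km

191.9481 km


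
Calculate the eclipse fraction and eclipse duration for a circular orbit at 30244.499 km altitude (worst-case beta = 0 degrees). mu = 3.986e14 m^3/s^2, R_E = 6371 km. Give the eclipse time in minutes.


r = 36615.4990 km
T = 1162.1372 min
Eclipse fraction = arcsin(R_E/r)/pi = arcsin(6371.0000/36615.4990)/pi
= arcsin(0.1739974)/pi = 0.05566842
Eclipse duration = 0.05566842 * 1162.1372 = 64.6943 min

64.6943 minutes


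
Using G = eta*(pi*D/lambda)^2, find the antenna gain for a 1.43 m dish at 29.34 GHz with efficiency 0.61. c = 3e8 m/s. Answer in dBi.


lambda = c/f = 3e8 / 2.934e+10 = 0.01022495 m
G = eta*(pi*D/lambda)^2 = 0.61*(pi*1.43/0.01022495)^2
G = 117755.0022 (linear)
G = 10*log10(117755.0022) = 50.7098 dBi

50.7098 dBi


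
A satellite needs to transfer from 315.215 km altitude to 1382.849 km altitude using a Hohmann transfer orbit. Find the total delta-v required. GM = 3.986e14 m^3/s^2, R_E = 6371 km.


r1 = 6686.2150 km = 6.686215e+06 m
r2 = 7753.8490 km = 7.753849e+06 m
dv1 = sqrt(mu/r1)*(sqrt(2*r2/(r1+r2)) - 1) = 280.3420 m/s
dv2 = sqrt(mu/r2)*(1 - sqrt(2*r1/(r1+r2))) = 270.1425 m/s
total dv = |dv1| + |dv2| = 280.3420 + 270.1425 = 550.4845 m/s = 0.5504845 km/s

0.5505 km/s


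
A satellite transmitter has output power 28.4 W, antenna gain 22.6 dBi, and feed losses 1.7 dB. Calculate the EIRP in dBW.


Pt = 28.4 W = 14.5332 dBW
EIRP = Pt_dBW + Gt - losses = 14.5332 + 22.6 - 1.7 = 35.4332 dBW

35.4332 dBW


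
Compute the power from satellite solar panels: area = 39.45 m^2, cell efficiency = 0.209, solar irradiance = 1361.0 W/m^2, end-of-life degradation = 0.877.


P = area * eta * S * degradation
P = 39.45 * 0.209 * 1361.0 * 0.877
P = 9841.2669 W

9841.2669 W


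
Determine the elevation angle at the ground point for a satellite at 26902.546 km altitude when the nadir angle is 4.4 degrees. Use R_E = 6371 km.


r = R_E + alt = 33273.5460 km
Law of sines in the satellite / Earth-center / ground-point triangle:
  sin(nadir)/R_E = sin(90 + el)/r  =>  cos(el) = (r/R_E)*sin(nadir)
cos(el) = (33273.5460 / 6371.0000) * sin(4.4 deg) = 0.4006771
el = arccos(0.4006771) = 66.3795 deg
(Earth-central angle = 90 - nadir - el = 19.2205 deg)

66.3795 degrees


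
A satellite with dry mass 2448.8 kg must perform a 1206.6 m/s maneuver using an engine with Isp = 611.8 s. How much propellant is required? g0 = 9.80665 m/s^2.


ve = Isp * g0 = 611.8 * 9.80665 = 5999.708470 m/s
mass ratio = exp(dv/ve) = exp(1206.6/5999.708470) = 1.22275899
m_prop = m_dry * (mr - 1) = 2448.8 * (1.22275899 - 1)
m_prop = 545.4922 kg

545.4922 kg


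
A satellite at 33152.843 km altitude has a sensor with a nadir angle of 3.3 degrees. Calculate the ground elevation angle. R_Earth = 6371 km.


r = R_E + alt = 39523.8430 km
Law of sines in the satellite / Earth-center / ground-point triangle:
  sin(nadir)/R_E = sin(90 + el)/r  =>  cos(el) = (r/R_E)*sin(nadir)
cos(el) = (39523.8430 / 6371.0000) * sin(3.3 deg) = 0.3571106
el = arccos(0.3571106) = 69.0771 deg
(Earth-central angle = 90 - nadir - el = 17.6229 deg)

69.0771 degrees


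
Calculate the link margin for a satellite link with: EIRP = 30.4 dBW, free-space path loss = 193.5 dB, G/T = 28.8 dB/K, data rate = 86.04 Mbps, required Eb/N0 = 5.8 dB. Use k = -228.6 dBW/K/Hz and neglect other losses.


C/N0 = EIRP - FSPL + G/T - k = 30.4 - 193.5 + 28.8 - (-228.6)
C/N0 = 94.3000 dB-Hz
R_b = 86.04 Mbps = 8.604e+07 bps -> 10*log10(R_b) = 79.3470 dB-Hz
Eb/N0 = C/N0 - 10*log10(R_b) = 94.3000 - 79.3470 = 14.9530 dB
Margin = Eb/N0 - Eb/N0_req = 14.9530 - 5.8 = 9.1530 dB (link closes)

9.1530 dB


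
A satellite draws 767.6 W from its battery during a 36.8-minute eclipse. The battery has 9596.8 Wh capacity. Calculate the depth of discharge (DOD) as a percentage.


E_used = P * t / 60 = 767.6 * 36.8 / 60 = 470.7947 Wh
DOD = E_used / E_total * 100 = 470.7947 / 9596.8 * 100
DOD = 4.9057 %

4.9057 %


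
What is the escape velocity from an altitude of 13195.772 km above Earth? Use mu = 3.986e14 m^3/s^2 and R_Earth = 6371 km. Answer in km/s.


r = 6371.0 + 13195.772 = 19566.7720 km = 1.9566772e+07 m
v_esc = sqrt(2*mu/r) = sqrt(2*3.986e14 / 1.9566772e+07)
v_esc = 6382.9884 m/s = 6.3830 km/s

6.3830 km/s


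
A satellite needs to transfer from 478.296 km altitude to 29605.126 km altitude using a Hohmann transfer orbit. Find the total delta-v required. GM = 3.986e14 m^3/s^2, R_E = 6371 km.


r1 = 6849.2960 km = 6.849296e+06 m
r2 = 35976.1260 km = 3.5976126e+07 m
dv1 = sqrt(mu/r1)*(sqrt(2*r2/(r1+r2)) - 1) = 2259.5809 m/s
dv2 = sqrt(mu/r2)*(1 - sqrt(2*r1/(r1+r2))) = 1446.0398 m/s
total dv = |dv1| + |dv2| = 2259.5809 + 1446.0398 = 3705.6207 m/s = 3.7056 km/s

3.7056 km/s


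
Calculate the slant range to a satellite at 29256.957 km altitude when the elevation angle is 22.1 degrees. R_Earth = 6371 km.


h = 29256.957 km, el = 22.1 deg
d = -R_E*sin(el) + sqrt((R_E*sin(el))^2 + 2*R_E*h + h^2)
d = -6371.0000*sin(0.3857178) + sqrt((6371.0000*0.3762243)^2 + 2*6371.0000*29256.957 + 29256.957^2)
d = 32738.6260 km

32738.6260 km


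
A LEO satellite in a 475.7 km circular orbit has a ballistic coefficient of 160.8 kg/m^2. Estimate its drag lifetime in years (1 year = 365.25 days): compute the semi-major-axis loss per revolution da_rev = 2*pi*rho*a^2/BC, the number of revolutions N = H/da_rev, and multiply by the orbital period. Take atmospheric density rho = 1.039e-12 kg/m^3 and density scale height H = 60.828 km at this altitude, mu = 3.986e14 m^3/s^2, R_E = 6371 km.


a = R_E + alt = 6846.7000 km = 6.8467e+06 m
da_rev = 2*pi*rho*a^2/BC = 2*pi*1.039e-12*(6.8467e+06)^2/160.8 = 1.903145 m per revolution
N = H/da_rev = 60828.0000 m / 1.903145 m = 31961.8249 revolutions
P = 2*pi*sqrt(a^3/mu) = 5638.1051 s
lifetime = N*P = 31961.8249 * 5638.1051 = 1.8020413e+08 s = 2085.6959 days
years = 2085.6959 / 365.25 = 5.7103 years

5.7103 years


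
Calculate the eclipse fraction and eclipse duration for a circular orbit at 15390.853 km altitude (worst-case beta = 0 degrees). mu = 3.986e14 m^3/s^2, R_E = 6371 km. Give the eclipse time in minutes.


r = 21761.8530 km
T = 532.4806 min
Eclipse fraction = arcsin(R_E/r)/pi = arcsin(6371.0000/21761.8530)/pi
= arcsin(0.29276)/pi = 0.0945737
Eclipse duration = 0.0945737 * 532.4806 = 50.3587 min

50.3587 minutes


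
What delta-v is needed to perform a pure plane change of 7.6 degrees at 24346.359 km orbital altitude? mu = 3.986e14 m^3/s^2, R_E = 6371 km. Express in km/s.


r = 30717.3590 km = 3.0717359e+07 m
V = sqrt(mu/r) = 3602.2737 m/s
di = 7.6 deg = 0.132645 rad
dV = 2*V*sin(di/2) = 2*3602.2737*sin(0.06632251)
dV = 477.4735 m/s = 0.4774735 km/s

0.4775 km/s


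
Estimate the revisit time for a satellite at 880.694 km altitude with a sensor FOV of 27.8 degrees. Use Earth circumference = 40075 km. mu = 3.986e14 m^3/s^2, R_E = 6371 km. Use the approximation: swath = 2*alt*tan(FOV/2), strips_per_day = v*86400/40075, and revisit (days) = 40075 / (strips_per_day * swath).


swath = 2*880.694*tan(0.2426008) = 435.8995 km
v = sqrt(mu/r) = 7413.9374 m/s = 7.4139 km/s
strips/day = v*86400/40075 = 7.4139*86400/40075 = 15.9841
coverage/day = strips * swath = 15.9841 * 435.8995 = 6967.4756 km
revisit = 40075 / 6967.4756 = 5.7517 days

5.7517 days


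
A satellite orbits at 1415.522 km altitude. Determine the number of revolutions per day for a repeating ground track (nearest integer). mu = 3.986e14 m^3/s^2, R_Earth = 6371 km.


r = 7.786522e+06 m
T = 2*pi*sqrt(r^3/mu) = 6837.9590 s = 113.9660 min
revs/day = 1440 / 113.9660 = 12.6353
Rounded: 13 revolutions per day

13 revolutions per day


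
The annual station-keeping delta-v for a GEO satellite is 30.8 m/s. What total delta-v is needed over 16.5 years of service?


dV = rate * years = 30.8 * 16.5
dV = 508.2000 m/s

508.2000 m/s


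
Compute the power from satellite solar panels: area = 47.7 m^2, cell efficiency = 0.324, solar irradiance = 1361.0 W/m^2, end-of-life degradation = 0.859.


P = area * eta * S * degradation
P = 47.7 * 0.324 * 1361.0 * 0.859
P = 18068.1912 W

18068.1912 W


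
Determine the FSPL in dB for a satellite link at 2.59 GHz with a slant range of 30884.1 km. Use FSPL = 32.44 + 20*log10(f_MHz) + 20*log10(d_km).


f = 2.59 GHz = 2590.0000 MHz
d = 30884.1 km
FSPL = 32.44 + 20*log10(2590.0000) + 20*log10(30884.1)
FSPL = 32.44 + 68.2660 + 89.7947
FSPL = 190.5007 dB

190.5007 dB


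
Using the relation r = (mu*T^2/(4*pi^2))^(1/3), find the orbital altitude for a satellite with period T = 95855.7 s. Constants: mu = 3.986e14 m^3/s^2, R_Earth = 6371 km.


T = 95855.7 s
r = (mu*T^2/(4*pi^2))^(1/3) = (3.986e14 * 95855.7^2 / (4*pi^2))^(1/3)
r = 4.5269373e+07 m = 45269.3732 km
alt = r - R_E = 45269.3732 - 6371 = 38898.3732 km

38898.3732 km


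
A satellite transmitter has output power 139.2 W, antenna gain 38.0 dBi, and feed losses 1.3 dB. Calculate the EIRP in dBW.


Pt = 139.2 W = 21.4364 dBW
EIRP = Pt_dBW + Gt - losses = 21.4364 + 38.0 - 1.3 = 58.1364 dBW

58.1364 dBW


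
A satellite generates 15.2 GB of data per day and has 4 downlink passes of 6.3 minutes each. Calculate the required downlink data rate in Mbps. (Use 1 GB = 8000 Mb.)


total contact time = 4 * 6.3 * 60 = 1512.0000 s
data = 15.2 GB = 121600.0000 Mb
rate = 121600.0000 / 1512.0000 = 80.4233 Mbps

80.4233 Mbps


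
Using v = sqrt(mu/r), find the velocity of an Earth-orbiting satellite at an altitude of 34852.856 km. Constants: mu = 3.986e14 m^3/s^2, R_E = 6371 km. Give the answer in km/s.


r = R_E + alt = 6371.0 + 34852.856 = 41223.8560 km = 4.1223856e+07 m
v = sqrt(mu/r) = sqrt(3.986e14 / 4.1223856e+07) = 3109.5271 m/s = 3.1095 km/s

3.1095 km/s


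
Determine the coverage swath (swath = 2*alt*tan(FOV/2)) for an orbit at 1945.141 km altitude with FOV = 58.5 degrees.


FOV = 58.5 deg = 1.0210 rad
swath = 2 * alt * tan(FOV/2) = 2 * 1945.141 * tan(0.5105088)
swath = 2 * 1945.141 * 0.5600269
swath = 2178.6626 km

2178.6626 km


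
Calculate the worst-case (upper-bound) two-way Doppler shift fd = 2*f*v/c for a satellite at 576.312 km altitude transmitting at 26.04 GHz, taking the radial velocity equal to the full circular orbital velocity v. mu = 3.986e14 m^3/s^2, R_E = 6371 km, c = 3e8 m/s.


r = 6.947312e+06 m
v = sqrt(mu/r) = 7574.6095 m/s (worst-case radial velocity)
f = 26.04 GHz = 2.604e+10 Hz
fd = 2*f*v/c = 2*2.604e+10*7574.6095/3.0e+08
fd = 1.3149522e+06 Hz

1.3150e+06 Hz


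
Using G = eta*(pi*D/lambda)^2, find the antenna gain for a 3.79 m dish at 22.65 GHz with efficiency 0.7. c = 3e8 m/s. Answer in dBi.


lambda = c/f = 3e8 / 2.265e+10 = 0.01324503 m
G = eta*(pi*D/lambda)^2 = 0.7*(pi*3.79/0.01324503)^2
G = 565679.0679 (linear)
G = 10*log10(565679.0679) = 57.5257 dBi

57.5257 dBi


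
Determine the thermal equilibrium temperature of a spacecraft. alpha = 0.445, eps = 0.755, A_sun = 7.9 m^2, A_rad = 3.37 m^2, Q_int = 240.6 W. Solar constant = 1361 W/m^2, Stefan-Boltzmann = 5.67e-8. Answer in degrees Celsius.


Numerator = alpha*S*A_sun + Q_int = 0.445*1361*7.9 + 240.6 = 5025.1955 W
Denominator = eps*sigma*A_rad = 0.755*5.67e-8*3.37 = 1.4426464e-07 W/K^4
T^4 = 3.4833174e+10 K^4
T = 432.0144 K = 158.8644 C

158.8644 degrees Celsius


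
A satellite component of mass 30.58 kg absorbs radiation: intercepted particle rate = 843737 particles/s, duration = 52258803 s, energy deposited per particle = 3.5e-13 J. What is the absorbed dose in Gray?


Total energy deposited = rate * time * E_per
  = 843737 * 52258803 * 3.5e-13 = 15.4324 J
Dose = E_total / mass = 15.4324 / 30.58
Dose = 0.5046579 Gy

0.5047 Gy


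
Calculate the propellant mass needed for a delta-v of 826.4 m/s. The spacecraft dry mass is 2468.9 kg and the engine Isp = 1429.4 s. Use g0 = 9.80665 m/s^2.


ve = Isp * g0 = 1429.4 * 9.80665 = 14017.625510 m/s
mass ratio = exp(dv/ve) = exp(826.4/14017.625510) = 1.06072682
m_prop = m_dry * (mr - 1) = 2468.9 * (1.06072682 - 1)
m_prop = 149.9284 kg

149.9284 kg


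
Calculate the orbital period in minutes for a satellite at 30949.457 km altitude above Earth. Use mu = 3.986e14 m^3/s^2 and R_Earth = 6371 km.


r = 37320.4570 km = 3.7320457e+07 m
T = 2*pi*sqrt(r^3/mu) = 2*pi*sqrt(5.1980549e+22 / 3.986e14)
T = 71751.6101 s = 1195.8602 min

1195.8602 minutes


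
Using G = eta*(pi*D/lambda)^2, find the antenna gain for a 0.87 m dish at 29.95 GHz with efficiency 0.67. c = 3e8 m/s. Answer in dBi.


lambda = c/f = 3e8 / 2.995e+10 = 0.01001669 m
G = eta*(pi*D/lambda)^2 = 0.67*(pi*0.87/0.01001669)^2
G = 49884.3362 (linear)
G = 10*log10(49884.3362) = 46.9796 dBi

46.9796 dBi


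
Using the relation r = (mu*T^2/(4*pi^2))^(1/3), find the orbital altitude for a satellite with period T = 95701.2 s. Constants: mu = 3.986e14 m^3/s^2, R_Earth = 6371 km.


T = 95701.2 s
r = (mu*T^2/(4*pi^2))^(1/3) = (3.986e14 * 95701.2^2 / (4*pi^2))^(1/3)
r = 4.5220717e+07 m = 45220.7167 km
alt = r - R_E = 45220.7167 - 6371 = 38849.7167 km

38849.7167 km


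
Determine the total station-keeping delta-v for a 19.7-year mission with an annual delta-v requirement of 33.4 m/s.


dV = rate * years = 33.4 * 19.7
dV = 657.9800 m/s

657.9800 m/s


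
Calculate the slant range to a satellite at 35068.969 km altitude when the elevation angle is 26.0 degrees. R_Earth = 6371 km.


h = 35068.969 km, el = 26.0 deg
d = -R_E*sin(el) + sqrt((R_E*sin(el))^2 + 2*R_E*h + h^2)
d = -6371.0000*sin(0.4537856) + sqrt((6371.0000*0.4383711)^2 + 2*6371.0000*35068.969 + 35068.969^2)
d = 38249.5724 km

38249.5724 km


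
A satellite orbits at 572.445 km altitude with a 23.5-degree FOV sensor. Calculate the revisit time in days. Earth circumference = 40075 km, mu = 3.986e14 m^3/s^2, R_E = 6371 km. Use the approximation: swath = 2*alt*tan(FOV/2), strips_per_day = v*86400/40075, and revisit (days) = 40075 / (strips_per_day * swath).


swath = 2*572.445*tan(0.2050762) = 238.1375 km
v = sqrt(mu/r) = 7576.7184 m/s = 7.5767 km/s
strips/day = v*86400/40075 = 7.5767*86400/40075 = 16.3351
coverage/day = strips * swath = 16.3351 * 238.1375 = 3889.9953 km
revisit = 40075 / 3889.9953 = 10.3021 days

10.3021 days


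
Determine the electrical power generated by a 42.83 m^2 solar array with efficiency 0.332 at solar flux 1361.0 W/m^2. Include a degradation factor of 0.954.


P = area * eta * S * degradation
P = 42.83 * 0.332 * 1361.0 * 0.954
P = 18462.5914 W

18462.5914 W


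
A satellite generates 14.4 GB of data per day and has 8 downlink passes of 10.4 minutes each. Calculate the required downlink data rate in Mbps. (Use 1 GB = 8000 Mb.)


total contact time = 8 * 10.4 * 60 = 4992.0000 s
data = 14.4 GB = 115200.0000 Mb
rate = 115200.0000 / 4992.0000 = 23.0769 Mbps

23.0769 Mbps


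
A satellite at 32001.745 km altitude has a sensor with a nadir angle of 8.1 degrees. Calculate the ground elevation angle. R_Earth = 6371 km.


r = R_E + alt = 38372.7450 km
Law of sines in the satellite / Earth-center / ground-point triangle:
  sin(nadir)/R_E = sin(90 + el)/r  =>  cos(el) = (r/R_E)*sin(nadir)
cos(el) = (38372.7450 / 6371.0000) * sin(8.1 deg) = 0.8486528
el = arccos(0.8486528) = 31.9346 deg
(Earth-central angle = 90 - nadir - el = 49.9654 deg)

31.9346 degrees


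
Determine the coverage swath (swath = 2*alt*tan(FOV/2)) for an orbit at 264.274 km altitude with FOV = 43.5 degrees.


FOV = 43.5 deg = 0.7592182 rad
swath = 2 * alt * tan(FOV/2) = 2 * 264.274 * tan(0.3796091)
swath = 2 * 264.274 * 0.3989595
swath = 210.8693 km

210.8693 km


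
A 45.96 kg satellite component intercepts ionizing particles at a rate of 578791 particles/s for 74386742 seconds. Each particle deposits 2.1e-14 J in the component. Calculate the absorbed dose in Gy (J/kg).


Total energy deposited = rate * time * E_per
  = 578791 * 74386742 * 2.1e-14 = 0.9041419 J
Dose = E_total / mass = 0.9041419 / 45.96
Dose = 0.01967237 Gy

0.0197 Gy


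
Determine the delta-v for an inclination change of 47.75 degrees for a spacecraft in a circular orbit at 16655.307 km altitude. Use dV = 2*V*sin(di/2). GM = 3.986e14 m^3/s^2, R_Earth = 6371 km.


r = 23026.3070 km = 2.3026307e+07 m
V = sqrt(mu/r) = 4160.6051 m/s
di = 47.75 deg = 0.8333947 rad
dV = 2*V*sin(di/2) = 2*4160.6051*sin(0.4166974)
dV = 3367.9485 m/s = 3.3679 km/s

3.3679 km/s


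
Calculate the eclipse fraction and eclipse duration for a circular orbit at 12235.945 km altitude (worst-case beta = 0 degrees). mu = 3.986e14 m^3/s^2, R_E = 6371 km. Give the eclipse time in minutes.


r = 18606.9450 km
T = 420.9908 min
Eclipse fraction = arcsin(R_E/r)/pi = arcsin(6371.0000/18606.9450)/pi
= arcsin(0.342399)/pi = 0.1112395
Eclipse duration = 0.1112395 * 420.9908 = 46.8308 min

46.8308 minutes


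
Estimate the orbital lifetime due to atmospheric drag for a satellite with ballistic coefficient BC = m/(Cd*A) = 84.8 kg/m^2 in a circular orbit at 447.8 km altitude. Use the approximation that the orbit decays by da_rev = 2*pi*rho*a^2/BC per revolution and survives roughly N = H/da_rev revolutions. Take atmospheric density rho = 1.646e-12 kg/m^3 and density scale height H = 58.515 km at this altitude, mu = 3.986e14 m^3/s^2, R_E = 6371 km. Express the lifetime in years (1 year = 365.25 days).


a = R_E + alt = 6818.8000 km = 6.8188e+06 m
da_rev = 2*pi*rho*a^2/BC = 2*pi*1.646e-12*(6.8188e+06)^2/84.8 = 5.670610 m per revolution
N = H/da_rev = 58515.0000 m / 5.670610 m = 10318.9963 revolutions
P = 2*pi*sqrt(a^3/mu) = 5603.6777 s
lifetime = N*P = 10318.9963 * 5603.6777 = 5.782433e+07 s = 669.2631 days
years = 669.2631 / 365.25 = 1.8323 years

1.8323 years


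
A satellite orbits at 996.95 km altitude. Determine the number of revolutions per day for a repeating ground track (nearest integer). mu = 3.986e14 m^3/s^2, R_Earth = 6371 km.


r = 7.36795e+06 m
T = 2*pi*sqrt(r^3/mu) = 6294.0650 s = 104.9011 min
revs/day = 1440 / 104.9011 = 13.7272
Rounded: 14 revolutions per day

14 revolutions per day


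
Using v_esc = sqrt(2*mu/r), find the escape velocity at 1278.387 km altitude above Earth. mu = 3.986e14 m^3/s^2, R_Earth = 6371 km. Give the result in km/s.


r = 6371.0 + 1278.387 = 7649.3870 km = 7.649387e+06 m
v_esc = sqrt(2*mu/r) = sqrt(2*3.986e14 / 7.649387e+06)
v_esc = 10208.6973 m/s = 10.2087 km/s

10.2087 km/s


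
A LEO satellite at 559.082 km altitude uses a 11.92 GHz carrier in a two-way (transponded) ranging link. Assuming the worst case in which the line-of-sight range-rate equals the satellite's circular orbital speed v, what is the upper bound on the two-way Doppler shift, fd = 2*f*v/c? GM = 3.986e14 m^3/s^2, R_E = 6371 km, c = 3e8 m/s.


r = 6.930082e+06 m
v = sqrt(mu/r) = 7584.0198 m/s (worst-case radial velocity)
f = 11.92 GHz = 1.192e+10 Hz
fd = 2*f*v/c = 2*1.192e+10*7584.0198/3.0e+08
fd = 602676.7766 Hz

602676.7766 Hz


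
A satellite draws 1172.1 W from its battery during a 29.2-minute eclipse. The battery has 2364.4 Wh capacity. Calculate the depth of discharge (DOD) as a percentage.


E_used = P * t / 60 = 1172.1 * 29.2 / 60 = 570.4220 Wh
DOD = E_used / E_total * 100 = 570.4220 / 2364.4 * 100
DOD = 24.1254 %

24.1254 %


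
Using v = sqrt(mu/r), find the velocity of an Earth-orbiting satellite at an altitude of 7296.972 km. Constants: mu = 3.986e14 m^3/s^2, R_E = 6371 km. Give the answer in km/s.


r = R_E + alt = 6371.0 + 7296.972 = 13667.9720 km = 1.3667972e+07 m
v = sqrt(mu/r) = sqrt(3.986e14 / 1.3667972e+07) = 5400.2841 m/s = 5.4003 km/s

5.4003 km/s


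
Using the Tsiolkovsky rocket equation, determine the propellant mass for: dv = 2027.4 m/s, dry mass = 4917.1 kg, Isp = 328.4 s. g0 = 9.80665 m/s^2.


ve = Isp * g0 = 328.4 * 9.80665 = 3220.503860 m/s
mass ratio = exp(dv/ve) = exp(2027.4/3220.503860) = 1.87672610
m_prop = m_dry * (mr - 1) = 4917.1 * (1.87672610 - 1)
m_prop = 4310.9499 kg

4310.9499 kg


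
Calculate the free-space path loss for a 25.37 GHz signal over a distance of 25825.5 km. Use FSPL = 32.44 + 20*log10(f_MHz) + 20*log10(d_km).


f = 25.37 GHz = 25370.0000 MHz
d = 25825.5 km
FSPL = 32.44 + 20*log10(25370.0000) + 20*log10(25825.5)
FSPL = 32.44 + 88.0864 + 88.2410
FSPL = 208.7674 dB

208.7674 dB


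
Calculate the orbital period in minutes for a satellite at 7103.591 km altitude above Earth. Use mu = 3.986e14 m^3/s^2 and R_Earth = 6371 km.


r = 13474.5910 km = 1.3474591e+07 m
T = 2*pi*sqrt(r^3/mu) = 2*pi*sqrt(2.4465088e+21 / 3.986e14)
T = 15566.2718 s = 259.4379 min

259.4379 minutes


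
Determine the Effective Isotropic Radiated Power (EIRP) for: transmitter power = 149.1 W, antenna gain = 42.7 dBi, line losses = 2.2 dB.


Pt = 149.1 W = 21.7348 dBW
EIRP = Pt_dBW + Gt - losses = 21.7348 + 42.7 - 2.2 = 62.2348 dBW

62.2348 dBW


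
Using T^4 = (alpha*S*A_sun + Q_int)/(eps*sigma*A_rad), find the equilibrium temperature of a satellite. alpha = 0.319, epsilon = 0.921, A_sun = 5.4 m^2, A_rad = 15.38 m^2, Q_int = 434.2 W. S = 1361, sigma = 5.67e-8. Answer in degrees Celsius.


Numerator = alpha*S*A_sun + Q_int = 0.319*1361*5.4 + 434.2 = 2778.6586 W
Denominator = eps*sigma*A_rad = 0.921*5.67e-8*15.38 = 8.0315437e-07 W/K^4
T^4 = 3.4596819e+09 K^4
T = 242.5264 K = -30.6236 C

-30.6236 degrees Celsius


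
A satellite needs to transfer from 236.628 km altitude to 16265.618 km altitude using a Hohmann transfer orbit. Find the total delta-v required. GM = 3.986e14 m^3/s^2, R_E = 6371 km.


r1 = 6607.6280 km = 6.607628e+06 m
r2 = 22636.6180 km = 2.2636618e+07 m
dv1 = sqrt(mu/r1)*(sqrt(2*r2/(r1+r2)) - 1) = 1896.8993 m/s
dv2 = sqrt(mu/r2)*(1 - sqrt(2*r1/(r1+r2))) = 1375.4117 m/s
total dv = |dv1| + |dv2| = 1896.8993 + 1375.4117 = 3272.3111 m/s = 3.2723 km/s

3.2723 km/s


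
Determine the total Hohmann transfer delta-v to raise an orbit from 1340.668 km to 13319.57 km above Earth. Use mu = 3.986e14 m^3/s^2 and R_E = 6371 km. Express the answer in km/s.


r1 = 7711.6680 km = 7.711668e+06 m
r2 = 19690.5700 km = 1.969057e+07 m
dv1 = sqrt(mu/r1)*(sqrt(2*r2/(r1+r2)) - 1) = 1429.3459 m/s
dv2 = sqrt(mu/r2)*(1 - sqrt(2*r1/(r1+r2))) = 1123.7627 m/s
total dv = |dv1| + |dv2| = 1429.3459 + 1123.7627 = 2553.1086 m/s = 2.5531 km/s

2.5531 km/s


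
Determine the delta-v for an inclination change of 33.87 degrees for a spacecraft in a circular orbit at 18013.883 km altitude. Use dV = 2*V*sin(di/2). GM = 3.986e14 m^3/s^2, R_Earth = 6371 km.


r = 24384.8830 km = 2.4384883e+07 m
V = sqrt(mu/r) = 4043.0425 m/s
di = 33.87 deg = 0.591143 rad
dV = 2*V*sin(di/2) = 2*4043.0425*sin(0.2955715)
dV = 2355.3684 m/s = 2.3554 km/s

2.3554 km/s


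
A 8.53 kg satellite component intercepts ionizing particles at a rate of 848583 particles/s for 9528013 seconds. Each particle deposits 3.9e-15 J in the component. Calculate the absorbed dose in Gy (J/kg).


Total energy deposited = rate * time * E_per
  = 848583 * 9528013 * 3.9e-15 = 0.03153271 J
Dose = E_total / mass = 0.03153271 / 8.53
Dose = 0.003696683 Gy

0.0037 Gy


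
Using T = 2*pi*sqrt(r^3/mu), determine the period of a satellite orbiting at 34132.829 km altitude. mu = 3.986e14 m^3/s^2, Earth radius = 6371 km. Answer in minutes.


r = 40503.8290 km = 4.0503829e+07 m
T = 2*pi*sqrt(r^3/mu) = 2*pi*sqrt(6.6448968e+22 / 3.986e14)
T = 81125.1182 s = 1352.0853 min

1352.0853 minutes


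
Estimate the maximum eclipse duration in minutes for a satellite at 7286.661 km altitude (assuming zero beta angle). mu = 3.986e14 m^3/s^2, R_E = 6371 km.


r = 13657.6610 km
T = 264.7430 min
Eclipse fraction = arcsin(R_E/r)/pi = arcsin(6371.0000/13657.6610)/pi
= arcsin(0.4664781)/pi = 0.1544774
Eclipse duration = 0.1544774 * 264.7430 = 40.8968 min

40.8968 minutes


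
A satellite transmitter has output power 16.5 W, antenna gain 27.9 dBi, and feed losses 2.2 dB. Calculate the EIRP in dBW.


Pt = 16.5 W = 12.1748 dBW
EIRP = Pt_dBW + Gt - losses = 12.1748 + 27.9 - 2.2 = 37.8748 dBW

37.8748 dBW


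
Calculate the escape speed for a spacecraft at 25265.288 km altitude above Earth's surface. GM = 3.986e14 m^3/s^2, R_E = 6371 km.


r = 6371.0 + 25265.288 = 31636.2880 km = 3.1636288e+07 m
v_esc = sqrt(2*mu/r) = sqrt(2*3.986e14 / 3.1636288e+07)
v_esc = 5019.8517 m/s = 5.0199 km/s

5.0199 km/s


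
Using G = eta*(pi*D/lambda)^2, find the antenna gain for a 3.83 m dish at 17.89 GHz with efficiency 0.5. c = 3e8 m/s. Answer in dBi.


lambda = c/f = 3e8 / 1.789e+10 = 0.01676914 m
G = eta*(pi*D/lambda)^2 = 0.5*(pi*3.83/0.01676914)^2
G = 257421.8869 (linear)
G = 10*log10(257421.8869) = 54.1065 dBi

54.1065 dBi


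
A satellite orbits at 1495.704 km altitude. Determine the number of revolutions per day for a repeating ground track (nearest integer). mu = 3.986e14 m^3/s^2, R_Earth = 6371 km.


r = 7.866704e+06 m
T = 2*pi*sqrt(r^3/mu) = 6943.8517 s = 115.7309 min
revs/day = 1440 / 115.7309 = 12.4427
Rounded: 12 revolutions per day

12 revolutions per day


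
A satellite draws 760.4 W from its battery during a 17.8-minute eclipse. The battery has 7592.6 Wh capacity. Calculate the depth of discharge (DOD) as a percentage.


E_used = P * t / 60 = 760.4 * 17.8 / 60 = 225.5853 Wh
DOD = E_used / E_total * 100 = 225.5853 / 7592.6 * 100
DOD = 2.9711 %

2.9711 %


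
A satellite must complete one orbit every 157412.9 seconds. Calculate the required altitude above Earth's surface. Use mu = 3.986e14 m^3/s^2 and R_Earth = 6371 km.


T = 157412.9 s
r = (mu*T^2/(4*pi^2))^(1/3) = (3.986e14 * 157412.9^2 / (4*pi^2))^(1/3)
r = 6.3011439e+07 m = 63011.4392 km
alt = r - R_E = 63011.4392 - 6371 = 56640.4392 km

56640.4392 km


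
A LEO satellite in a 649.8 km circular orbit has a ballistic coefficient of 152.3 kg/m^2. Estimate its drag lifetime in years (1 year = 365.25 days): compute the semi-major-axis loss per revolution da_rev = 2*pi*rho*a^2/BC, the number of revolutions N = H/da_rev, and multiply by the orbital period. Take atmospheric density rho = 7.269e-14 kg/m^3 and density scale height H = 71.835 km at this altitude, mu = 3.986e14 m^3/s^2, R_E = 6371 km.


a = R_E + alt = 7020.8000 km = 7.0208e+06 m
da_rev = 2*pi*rho*a^2/BC = 2*pi*7.269e-14*(7.0208e+06)^2/152.3 = 0.147818175 m per revolution
N = H/da_rev = 71835.0000 m / 0.147818175 m = 485968.6561 revolutions
P = 2*pi*sqrt(a^3/mu) = 5854.5177 s
lifetime = N*P = 485968.6561 * 5854.5177 = 2.8451121e+09 s = 32929.5382 days
years = 32929.5382 / 365.25 = 90.1562 years

90.1562 years


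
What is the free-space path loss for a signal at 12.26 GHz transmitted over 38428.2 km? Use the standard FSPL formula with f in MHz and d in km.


f = 12.26 GHz = 12260.0000 MHz
d = 38428.2 km
FSPL = 32.44 + 20*log10(12260.0000) + 20*log10(38428.2)
FSPL = 32.44 + 81.7698 + 91.6930
FSPL = 205.9028 dB

205.9028 dB


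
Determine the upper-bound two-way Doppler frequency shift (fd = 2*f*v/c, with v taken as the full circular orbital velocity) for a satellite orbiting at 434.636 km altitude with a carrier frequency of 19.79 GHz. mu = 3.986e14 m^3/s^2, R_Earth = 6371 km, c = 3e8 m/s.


r = 6.805636e+06 m
v = sqrt(mu/r) = 7653.0454 m/s (worst-case radial velocity)
f = 19.79 GHz = 1.979e+10 Hz
fd = 2*f*v/c = 2*1.979e+10*7653.0454/3.0e+08
fd = 1.0096918e+06 Hz

1.0097e+06 Hz


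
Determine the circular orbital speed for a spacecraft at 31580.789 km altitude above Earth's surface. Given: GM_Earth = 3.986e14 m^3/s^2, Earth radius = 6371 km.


r = R_E + alt = 6371.0 + 31580.789 = 37951.7890 km = 3.7951789e+07 m
v = sqrt(mu/r) = sqrt(3.986e14 / 3.7951789e+07) = 3240.8022 m/s = 3.2408 km/s

3.2408 km/s


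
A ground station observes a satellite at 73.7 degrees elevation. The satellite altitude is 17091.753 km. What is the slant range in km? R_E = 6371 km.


h = 17091.753 km, el = 73.7 deg
d = -R_E*sin(el) + sqrt((R_E*sin(el))^2 + 2*R_E*h + h^2)
d = -6371.0000*sin(1.2863) + sqrt((6371.0000*0.9598053)^2 + 2*6371.0000*17091.753 + 17091.753^2)
d = 17279.5965 km

17279.5965 km


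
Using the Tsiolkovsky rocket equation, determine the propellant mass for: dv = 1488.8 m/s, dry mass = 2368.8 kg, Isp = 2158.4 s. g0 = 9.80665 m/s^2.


ve = Isp * g0 = 2158.4 * 9.80665 = 21166.673360 m/s
mass ratio = exp(dv/ve) = exp(1488.8/21166.673360) = 1.07286966
m_prop = m_dry * (mr - 1) = 2368.8 * (1.07286966 - 1)
m_prop = 172.6137 kg

172.6137 kg


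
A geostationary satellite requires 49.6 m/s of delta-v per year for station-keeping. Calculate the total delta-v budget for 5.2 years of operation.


dV = rate * years = 49.6 * 5.2
dV = 257.9200 m/s

257.9200 m/s


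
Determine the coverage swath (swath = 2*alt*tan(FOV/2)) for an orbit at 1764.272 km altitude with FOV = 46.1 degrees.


FOV = 46.1 deg = 0.8045968 rad
swath = 2 * alt * tan(FOV/2) = 2 * 1764.272 * tan(0.4022984)
swath = 2 * 1764.272 * 0.4255051
swath = 1501.4135 km

1501.4135 km


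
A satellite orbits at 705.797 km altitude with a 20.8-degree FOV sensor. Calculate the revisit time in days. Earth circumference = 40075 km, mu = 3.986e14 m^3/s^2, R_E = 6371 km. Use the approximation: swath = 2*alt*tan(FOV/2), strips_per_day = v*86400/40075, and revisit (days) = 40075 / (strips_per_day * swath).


swath = 2*705.797*tan(0.1815142) = 259.0760 km
v = sqrt(mu/r) = 7504.9928 m/s = 7.5050 km/s
strips/day = v*86400/40075 = 7.5050*86400/40075 = 16.1804
coverage/day = strips * swath = 16.1804 * 259.0760 = 4191.9649 km
revisit = 40075 / 4191.9649 = 9.5600 days

9.5600 days


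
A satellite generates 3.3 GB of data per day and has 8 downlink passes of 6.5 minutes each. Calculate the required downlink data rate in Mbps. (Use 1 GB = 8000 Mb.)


total contact time = 8 * 6.5 * 60 = 3120.0000 s
data = 3.3 GB = 26400.0000 Mb
rate = 26400.0000 / 3120.0000 = 8.4615 Mbps

8.4615 Mbps


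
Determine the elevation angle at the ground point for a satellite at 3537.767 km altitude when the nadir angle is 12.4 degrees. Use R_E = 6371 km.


r = R_E + alt = 9908.7670 km
Law of sines in the satellite / Earth-center / ground-point triangle:
  sin(nadir)/R_E = sin(90 + el)/r  =>  cos(el) = (r/R_E)*sin(nadir)
cos(el) = (9908.7670 / 6371.0000) * sin(12.4 deg) = 0.3339762
el = arccos(0.3339762) = 70.4897 deg
(Earth-central angle = 90 - nadir - el = 7.1103 deg)

70.4897 degrees


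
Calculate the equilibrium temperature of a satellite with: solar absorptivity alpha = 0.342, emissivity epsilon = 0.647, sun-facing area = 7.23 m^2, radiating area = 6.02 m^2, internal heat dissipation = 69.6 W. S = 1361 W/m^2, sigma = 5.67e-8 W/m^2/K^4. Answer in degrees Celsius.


Numerator = alpha*S*A_sun + Q_int = 0.342*1361*7.23 + 69.6 = 3434.8903 W
Denominator = eps*sigma*A_rad = 0.647*5.67e-8*6.02 = 2.208431e-07 W/K^4
T^4 = 1.5553532e+10 K^4
T = 353.1484 K = 79.9984 C

79.9984 degrees Celsius


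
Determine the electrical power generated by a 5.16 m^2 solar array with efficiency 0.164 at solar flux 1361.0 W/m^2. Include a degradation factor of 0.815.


P = area * eta * S * degradation
P = 5.16 * 0.164 * 1361.0 * 0.815
P = 938.6621 W

938.6621 W


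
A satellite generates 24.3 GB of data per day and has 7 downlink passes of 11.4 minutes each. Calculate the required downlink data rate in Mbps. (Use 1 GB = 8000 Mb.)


total contact time = 7 * 11.4 * 60 = 4788.0000 s
data = 24.3 GB = 194400.0000 Mb
rate = 194400.0000 / 4788.0000 = 40.6015 Mbps

40.6015 Mbps


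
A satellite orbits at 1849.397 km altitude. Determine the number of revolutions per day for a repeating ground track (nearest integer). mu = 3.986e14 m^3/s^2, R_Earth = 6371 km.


r = 8.220397e+06 m
T = 2*pi*sqrt(r^3/mu) = 7417.3780 s = 123.6230 min
revs/day = 1440 / 123.6230 = 11.6483
Rounded: 12 revolutions per day

12 revolutions per day


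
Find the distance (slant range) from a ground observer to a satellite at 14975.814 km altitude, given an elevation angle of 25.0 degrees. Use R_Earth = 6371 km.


h = 14975.814 km, el = 25.0 deg
d = -R_E*sin(el) + sqrt((R_E*sin(el))^2 + 2*R_E*h + h^2)
d = -6371.0000*sin(0.4363323) + sqrt((6371.0000*0.4226183)^2 + 2*6371.0000*14975.814 + 14975.814^2)
d = 17858.5669 km

17858.5669 km


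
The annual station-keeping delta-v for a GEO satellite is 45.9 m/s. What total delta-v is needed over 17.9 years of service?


dV = rate * years = 45.9 * 17.9
dV = 821.6100 m/s

821.6100 m/s


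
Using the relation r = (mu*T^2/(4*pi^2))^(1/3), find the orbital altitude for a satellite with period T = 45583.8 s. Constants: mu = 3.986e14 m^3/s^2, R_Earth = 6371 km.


T = 45583.8 s
r = (mu*T^2/(4*pi^2))^(1/3) = (3.986e14 * 45583.8^2 / (4*pi^2))^(1/3)
r = 2.7580335e+07 m = 27580.3350 km
alt = r - R_E = 27580.3350 - 6371 = 21209.3350 km

21209.3350 km


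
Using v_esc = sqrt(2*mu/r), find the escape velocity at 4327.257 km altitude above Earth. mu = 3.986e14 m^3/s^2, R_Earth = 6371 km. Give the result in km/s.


r = 6371.0 + 4327.257 = 10698.2570 km = 1.0698257e+07 m
v_esc = sqrt(2*mu/r) = sqrt(2*3.986e14 / 1.0698257e+07)
v_esc = 8632.3121 m/s = 8.6323 km/s

8.6323 km/s
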